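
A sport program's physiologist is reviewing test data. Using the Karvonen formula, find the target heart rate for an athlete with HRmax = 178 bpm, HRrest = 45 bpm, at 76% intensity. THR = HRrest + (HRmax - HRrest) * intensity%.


HRR = 178 - 45 = 133
THR = 45 + 133 * 0.76
= 45 + 101.08
= 146.08 bpm

146.08 bpm


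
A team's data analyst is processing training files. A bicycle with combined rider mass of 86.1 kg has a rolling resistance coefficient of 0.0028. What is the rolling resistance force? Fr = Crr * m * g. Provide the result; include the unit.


Fr = 0.0028 * 86.1 * 9.81
= 0.24108 * 9.81
= 2.365 N

2.365 N


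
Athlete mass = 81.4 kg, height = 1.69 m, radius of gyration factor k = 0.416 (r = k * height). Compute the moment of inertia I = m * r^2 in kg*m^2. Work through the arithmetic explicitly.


r = k * height = 0.416 * 1.69 = 0.70304 m
r^2 = 0.70304^2 = 0.494265
I = 81.4 * 0.494265 = 40.233 kg*m^2

40.233 kg*m^2


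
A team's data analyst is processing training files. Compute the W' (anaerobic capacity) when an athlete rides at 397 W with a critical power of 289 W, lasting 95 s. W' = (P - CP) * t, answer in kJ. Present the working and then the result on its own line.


Above-CP power = 108 W
Duration = 95 s
W' = 108 * 95 = 10260 J
Convert: 10260 / 1000 = 10.26 kJ

10.26 kJ


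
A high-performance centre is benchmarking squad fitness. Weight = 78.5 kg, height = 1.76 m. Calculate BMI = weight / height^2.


height^2 = 1.76^2 = 3.0976
BMI = 78.5 / 3.0976 = 25.34 kg/m^2

25.34 kg/m^2


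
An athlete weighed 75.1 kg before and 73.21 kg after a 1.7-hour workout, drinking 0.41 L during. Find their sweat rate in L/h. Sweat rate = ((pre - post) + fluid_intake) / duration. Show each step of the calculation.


Body mass change = 1.89 kg
Total sweat loss = 1.89 + 0.41 = 2.3 L
Rate = 2.3 / 1.7 = 1.353 L/h

1.353 L/h


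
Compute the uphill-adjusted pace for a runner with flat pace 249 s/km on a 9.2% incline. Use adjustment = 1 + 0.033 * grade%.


Adjustment factor = 1 + 0.033 * 9.2 = 1.3036
Grade-adjusted pace = 249 * 1.3036 = 324.6 s/km

324.6 s/km


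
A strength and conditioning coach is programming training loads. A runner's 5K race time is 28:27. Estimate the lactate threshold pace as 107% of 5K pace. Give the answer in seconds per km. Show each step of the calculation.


Total race time = 28*60 + 27 = 1707 seconds
5K pace = 1707 / 5 = 341.4 sec/km
LT pace = 341.4 * 1.07 = 365.3 sec/km

365.3 s/km


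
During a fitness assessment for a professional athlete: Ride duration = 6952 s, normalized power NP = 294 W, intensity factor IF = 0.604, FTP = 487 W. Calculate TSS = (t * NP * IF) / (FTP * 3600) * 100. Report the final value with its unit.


Numerator = 6952 * 294 * 0.604 = 1234508.352
Denominator = 487 * 3600 = 1753200
TSS = 1234508.352 / 1753200 * 100
= 70.41

70.41 TSS


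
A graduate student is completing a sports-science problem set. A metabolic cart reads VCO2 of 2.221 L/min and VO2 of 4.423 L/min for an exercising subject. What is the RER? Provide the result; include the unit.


RER = VCO2 / VO2 = 2.221 / 4.423 = 0.5021

0.5021


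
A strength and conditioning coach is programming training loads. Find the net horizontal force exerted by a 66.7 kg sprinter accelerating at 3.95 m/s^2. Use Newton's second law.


Newton's second law: F = m * a
F = 66.7 * 3.95 = 263.47 N

263.47 N


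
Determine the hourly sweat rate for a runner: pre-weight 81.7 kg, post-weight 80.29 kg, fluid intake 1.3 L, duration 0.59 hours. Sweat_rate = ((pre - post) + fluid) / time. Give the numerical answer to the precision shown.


Mass lost = 81.7 - 80.29 = 1.41 kg
Add fluid consumed: 1.41 + 1.3 = 2.71 L total sweat
Sweat rate = 2.71 / 0.59 = 4.593 L/h

4.593 L/h


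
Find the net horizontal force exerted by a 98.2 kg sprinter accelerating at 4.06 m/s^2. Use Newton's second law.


Newton's second law: F = m * a
F = 98.2 * 4.06 = 398.69 N

398.69 N


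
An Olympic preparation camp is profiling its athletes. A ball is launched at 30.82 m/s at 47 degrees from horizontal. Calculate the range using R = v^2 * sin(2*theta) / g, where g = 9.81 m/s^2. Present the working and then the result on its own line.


sin(2 * 47) = sin(94) = 0.997564
v^2 = 30.82^2 = 949.8724
R = 949.8724 * 0.997564 / 9.81
= 96.591 m

96.591 m


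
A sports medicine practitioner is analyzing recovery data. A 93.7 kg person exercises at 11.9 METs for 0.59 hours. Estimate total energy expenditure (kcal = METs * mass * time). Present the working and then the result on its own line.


Energy = METs * mass(kg) * time(h)
= 11.9 * 93.7 * 0.59
= 657.87 kcal

657.87 kcal


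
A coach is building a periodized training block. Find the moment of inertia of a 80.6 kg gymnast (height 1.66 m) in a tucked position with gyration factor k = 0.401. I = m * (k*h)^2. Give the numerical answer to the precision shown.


Radius of gyration = 0.401 * 1.66 = 0.66566 m
I = 80.6 * 0.66566^2
= 80.6 * 0.443103
= 35.714 kg*m^2

35.714 kg*m^2


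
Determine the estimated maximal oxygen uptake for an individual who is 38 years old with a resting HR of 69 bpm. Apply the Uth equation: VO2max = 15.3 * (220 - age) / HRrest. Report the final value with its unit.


HRmax = 220 - 38 = 182
VO2max = 15.3 * (182 / 69)
= 15.3 * 2.6377
= 40.36 mL/kg/min

40.36 mL/kg/min


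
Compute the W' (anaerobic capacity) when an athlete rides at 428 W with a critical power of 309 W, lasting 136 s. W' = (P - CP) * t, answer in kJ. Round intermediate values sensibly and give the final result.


Above-CP power = 119 W
Duration = 136 s
W' = 119 * 136 = 16184 J
Convert: 16184 / 1000 = 16.184 kJ

16.184 kJ


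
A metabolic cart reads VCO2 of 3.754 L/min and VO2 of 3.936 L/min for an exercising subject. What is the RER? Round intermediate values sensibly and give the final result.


RER = VCO2 / VO2 = 3.754 / 3.936 = 0.9538

0.9538


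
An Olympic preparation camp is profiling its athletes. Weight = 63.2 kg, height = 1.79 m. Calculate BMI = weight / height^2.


height^2 = 1.79^2 = 3.2041
BMI = 63.2 / 3.2041 = 19.72 kg/m^2

19.72 kg/m^2


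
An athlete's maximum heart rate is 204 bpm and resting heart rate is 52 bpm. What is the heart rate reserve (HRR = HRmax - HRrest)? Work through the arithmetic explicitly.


HRR = HRmax - HRrest
= 204 - 52
= 152 bpm

152 bpm


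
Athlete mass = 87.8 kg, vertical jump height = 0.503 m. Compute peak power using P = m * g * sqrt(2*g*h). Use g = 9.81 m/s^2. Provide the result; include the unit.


sqrt(2 * 9.81 * 0.503) = sqrt(9.86886) = 3.141474 m/s
P = 87.8 * 9.81 * 3.141474
= 2705.81 W

2705.81 W


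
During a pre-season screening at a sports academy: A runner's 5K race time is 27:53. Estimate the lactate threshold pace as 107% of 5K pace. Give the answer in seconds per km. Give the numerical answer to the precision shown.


Total race time = 27*60 + 53 = 1673 seconds
5K pace = 1673 / 5 = 334.6 sec/km
LT pace = 334.6 * 1.07 = 358.02 sec/km

358.02 s/km


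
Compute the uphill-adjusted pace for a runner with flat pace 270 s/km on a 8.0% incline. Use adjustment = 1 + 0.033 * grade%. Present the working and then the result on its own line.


Adjustment factor = 1 + 0.033 * 8.0 = 1.264
Grade-adjusted pace = 270 * 1.264 = 341.28 s/km

341.28 s/km


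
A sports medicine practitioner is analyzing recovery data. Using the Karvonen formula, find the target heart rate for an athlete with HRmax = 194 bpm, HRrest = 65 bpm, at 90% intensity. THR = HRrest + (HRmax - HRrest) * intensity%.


HRR = 194 - 65 = 129
THR = 65 + 129 * 0.9
= 65 + 116.1
= 181.1 bpm

181.1 bpm


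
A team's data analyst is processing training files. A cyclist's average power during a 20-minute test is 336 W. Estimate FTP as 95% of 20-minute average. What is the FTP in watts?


FTP = 20-min power * 0.95
= 336 * 0.95
= 319.2 W

319.2 W


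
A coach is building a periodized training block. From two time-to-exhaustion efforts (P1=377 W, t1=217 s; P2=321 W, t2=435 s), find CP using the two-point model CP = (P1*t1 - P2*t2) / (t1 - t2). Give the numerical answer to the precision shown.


Work in trial 1 = 81809 J
Work in trial 2 = 139635 J
Delta work = -57826 J
Delta time = -218 s
CP = -57826 / -218 = 265.26 W

265.26 W


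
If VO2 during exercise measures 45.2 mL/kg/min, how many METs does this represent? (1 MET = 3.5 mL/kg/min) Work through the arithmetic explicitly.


METs = VO2 / 3.5 = 45.2 / 3.5 = 12.91

12.91 METs


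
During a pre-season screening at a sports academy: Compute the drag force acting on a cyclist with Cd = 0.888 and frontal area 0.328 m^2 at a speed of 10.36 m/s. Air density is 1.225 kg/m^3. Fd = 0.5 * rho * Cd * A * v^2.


Step 1: v^2 = 107.3296
Step 2: Fd = 0.5 * 1.225 * 0.888 * 0.328 * 107.3296
= 19.148 N

19.148 N


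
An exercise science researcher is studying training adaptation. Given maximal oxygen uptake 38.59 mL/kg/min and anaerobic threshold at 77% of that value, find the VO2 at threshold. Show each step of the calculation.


Percentage as decimal = 0.77
VO2 at AT = 38.59 * 0.77 = 29.71 mL/kg/min

29.71 mL/kg/min


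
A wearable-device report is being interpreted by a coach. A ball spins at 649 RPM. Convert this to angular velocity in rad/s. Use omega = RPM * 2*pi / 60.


omega = 649 * 2 * pi / 60
= 649 * 6.28318531 / 60
= 4077.787 / 60
= 67.963 rad/s

67.963 rad/s


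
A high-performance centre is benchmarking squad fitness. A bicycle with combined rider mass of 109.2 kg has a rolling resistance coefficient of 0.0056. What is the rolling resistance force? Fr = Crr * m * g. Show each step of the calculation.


Fr = 0.0056 * 109.2 * 9.81
= 0.61152 * 9.81
= 5.999 N

5.999 N


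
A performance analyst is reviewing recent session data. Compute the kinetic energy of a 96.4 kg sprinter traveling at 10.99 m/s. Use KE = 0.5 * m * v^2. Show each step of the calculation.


Velocity squared = 120.7801
KE = 0.5 * 96.4 * 120.7801 = 5821.6 J

5821.6 J


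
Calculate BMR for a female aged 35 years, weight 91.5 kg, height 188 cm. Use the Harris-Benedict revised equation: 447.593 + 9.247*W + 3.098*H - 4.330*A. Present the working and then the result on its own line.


Substituting values:
W term = 9.247 * 91.5 = 846.1005
H term = 3.098 * 188 = 582.424
A term = 4.330 * 35 = 151.55
BMR = 1724.57 kcal/day

1724.57 kcal/day


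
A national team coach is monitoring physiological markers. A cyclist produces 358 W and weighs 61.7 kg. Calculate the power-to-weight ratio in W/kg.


P/W = power / mass
= 358 / 61.7
= 5.802 W/kg

5.802 W/kg


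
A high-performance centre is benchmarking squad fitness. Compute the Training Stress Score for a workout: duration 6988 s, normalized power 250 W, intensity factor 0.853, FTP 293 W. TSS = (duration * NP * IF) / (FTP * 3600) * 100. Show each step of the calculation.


Product = 6988 * 250 * 0.853 = 1490191.0
Base = 293 * 3600 = 1054800
TSS = 1490191.0 / 1054800 * 100 = 141.28

141.28 TSS


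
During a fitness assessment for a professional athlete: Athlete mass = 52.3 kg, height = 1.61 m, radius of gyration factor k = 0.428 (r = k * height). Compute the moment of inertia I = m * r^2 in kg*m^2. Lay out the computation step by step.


r = k * height = 0.428 * 1.61 = 0.68908 m
r^2 = 0.68908^2 = 0.474831
I = 52.3 * 0.474831 = 24.834 kg*m^2

24.834 kg*m^2


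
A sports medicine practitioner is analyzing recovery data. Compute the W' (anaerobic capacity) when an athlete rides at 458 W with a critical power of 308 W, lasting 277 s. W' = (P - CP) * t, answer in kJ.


Above-CP power = 150 W
Duration = 277 s
W' = 150 * 277 = 41550 J
Convert: 41550 / 1000 = 41.55 kJ

41.55 kJ


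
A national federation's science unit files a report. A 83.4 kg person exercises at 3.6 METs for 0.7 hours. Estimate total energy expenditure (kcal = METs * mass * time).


Energy = METs * mass(kg) * time(h)
= 3.6 * 83.4 * 0.7
= 210.17 kcal

210.17 kcal


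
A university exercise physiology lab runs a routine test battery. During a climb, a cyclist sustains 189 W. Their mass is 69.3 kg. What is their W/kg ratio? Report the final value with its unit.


Power-to-weight = 189 W / 69.3 kg
= 2.727 W/kg

2.727 W/kg


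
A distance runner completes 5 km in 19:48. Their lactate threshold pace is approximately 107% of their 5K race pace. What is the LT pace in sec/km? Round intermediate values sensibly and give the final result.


Convert to seconds: 19 min 48 s = 1188 s
Pace per km = 1188 / 5 = 237.6 s/km
LT pace = 237.6 * 1.07 = 254.23 s/km

254.23 s/km


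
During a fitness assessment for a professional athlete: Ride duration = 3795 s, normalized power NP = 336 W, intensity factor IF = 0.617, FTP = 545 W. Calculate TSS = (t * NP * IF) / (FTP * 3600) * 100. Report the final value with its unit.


Numerator = 3795 * 336 * 0.617 = 786749.04
Denominator = 545 * 3600 = 1962000
TSS = 786749.04 / 1962000 * 100
= 40.1

40.1 TSS


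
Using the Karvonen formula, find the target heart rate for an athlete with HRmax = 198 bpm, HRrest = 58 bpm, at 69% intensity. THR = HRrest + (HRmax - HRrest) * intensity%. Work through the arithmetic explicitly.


HRR = 198 - 58 = 140
THR = 58 + 140 * 0.69
= 58 + 96.6
= 154.6 bpm

154.6 bpm


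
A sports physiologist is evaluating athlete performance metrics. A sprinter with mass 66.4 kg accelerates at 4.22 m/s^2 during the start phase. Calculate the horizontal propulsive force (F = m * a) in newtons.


F = m * a
= 66.4 * 4.22
= 280.21 N

280.21 N


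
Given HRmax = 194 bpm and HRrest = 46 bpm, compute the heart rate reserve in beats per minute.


Heart rate reserve = maximum HR minus resting HR
HRR = 194 - 46 = 148 bpm

148 bpm


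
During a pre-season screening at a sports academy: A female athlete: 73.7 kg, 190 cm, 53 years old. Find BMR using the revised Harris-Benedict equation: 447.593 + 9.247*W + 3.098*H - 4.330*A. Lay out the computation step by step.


Intercept = 447.593
Weight contribution = 9.247 * 73.7 = 681.5039
Height contribution = 3.098 * 190 = 588.62
Age contribution = 4.33 * 53 = 229.49
BMR = 447.593 + 681.5039 + 588.62 - 229.49
= 1488.23 kcal/day

1488.23 kcal/day


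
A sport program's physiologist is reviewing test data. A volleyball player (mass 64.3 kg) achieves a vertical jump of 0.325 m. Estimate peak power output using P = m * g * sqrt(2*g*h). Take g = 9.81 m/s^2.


2 * g * h = 2 * 9.81 * 0.325 = 6.3765
sqrt(6.3765) = 2.525173 m/s
P = 64.3 * 9.81 * 2.525173 = 1592.84 W

1592.84 W


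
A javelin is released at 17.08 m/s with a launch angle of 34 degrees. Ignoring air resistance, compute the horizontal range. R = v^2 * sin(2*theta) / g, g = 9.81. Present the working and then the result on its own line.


Launch speed squared = 291.7264
sin(2 * 34 deg) = 0.927184
Range = 291.7264 * 0.927184 / 9.81
= 27.572 m

27.572 m


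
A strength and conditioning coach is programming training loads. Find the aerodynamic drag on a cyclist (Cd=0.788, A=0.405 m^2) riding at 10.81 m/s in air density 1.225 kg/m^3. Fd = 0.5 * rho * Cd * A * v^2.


Fd = 0.5 * 1.225 * 0.788 * 0.405 * 10.81^2
= 0.5 * 1.225 * 0.788 * 0.405 * 116.8561
= 22.842 N

22.842 N


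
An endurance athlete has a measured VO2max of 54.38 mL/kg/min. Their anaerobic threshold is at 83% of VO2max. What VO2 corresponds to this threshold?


Anaerobic threshold VO2 = VO2max * 83%
= 54.38 * 0.83
= 45.14 mL/kg/min

45.14 mL/kg/min


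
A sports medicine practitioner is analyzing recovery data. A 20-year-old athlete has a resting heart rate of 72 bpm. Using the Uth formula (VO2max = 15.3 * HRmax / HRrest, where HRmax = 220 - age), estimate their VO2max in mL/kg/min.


HRmax = 220 - 20 = 200 bpm
Ratio = HRmax / HRrest = 200 / 72 = 2.7778
VO2max = 15.3 * 2.7778 = 42.5 mL/kg/min

42.5 mL/kg/min


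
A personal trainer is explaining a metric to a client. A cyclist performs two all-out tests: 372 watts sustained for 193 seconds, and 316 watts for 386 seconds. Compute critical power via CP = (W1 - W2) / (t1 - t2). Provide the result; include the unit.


W1 = P1 * t1 = 372 * 193 = 71796 J
W2 = P2 * t2 = 316 * 386 = 121976 J
CP = (71796 - 121976) / (193 - 386)
= 260.0 W

260.0 W


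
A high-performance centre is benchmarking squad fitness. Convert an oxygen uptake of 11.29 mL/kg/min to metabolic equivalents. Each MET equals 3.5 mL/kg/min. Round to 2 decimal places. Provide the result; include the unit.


One MET = 3.5 mL/kg/min
Number of METs = 11.29 / 3.5
= 3.23 METs

3.23 METs


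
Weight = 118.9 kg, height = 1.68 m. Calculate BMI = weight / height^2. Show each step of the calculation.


height^2 = 1.68^2 = 2.8224
BMI = 118.9 / 2.8224 = 42.13 kg/m^2

42.13 kg/m^2


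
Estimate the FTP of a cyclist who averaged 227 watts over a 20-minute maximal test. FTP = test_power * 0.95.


FTP = 227 * 0.95 = 215.65 W

215.65 W


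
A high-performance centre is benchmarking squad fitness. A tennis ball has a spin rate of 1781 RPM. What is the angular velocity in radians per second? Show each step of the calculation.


Convert RPM to rad/s: multiply by 2*pi and divide by 60
omega = 1781 * 2 * pi / 60
= 186.506 rad/s

186.506 rad/s


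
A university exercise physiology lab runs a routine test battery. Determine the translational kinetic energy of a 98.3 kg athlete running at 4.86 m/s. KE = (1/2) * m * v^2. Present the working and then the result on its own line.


KE = 0.5 * m * v^2
= 0.5 * 98.3 * 4.86^2
= 0.5 * 98.3 * 23.6196
= 1160.9 J

1160.9 J


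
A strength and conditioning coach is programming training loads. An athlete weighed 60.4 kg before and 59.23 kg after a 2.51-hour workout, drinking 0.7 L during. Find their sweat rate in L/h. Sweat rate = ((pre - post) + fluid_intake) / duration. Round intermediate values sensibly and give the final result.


Body mass change = 1.17 kg
Total sweat loss = 1.17 + 0.7 = 1.87 L
Rate = 1.87 / 2.51 = 0.745 L/h

0.745 L/h


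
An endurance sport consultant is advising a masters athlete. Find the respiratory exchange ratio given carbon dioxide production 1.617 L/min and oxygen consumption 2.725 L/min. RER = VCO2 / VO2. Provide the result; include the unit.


VCO2 = 1.617 L/min
VO2 = 2.725 L/min
RER = 1.617 / 2.725 = 0.5934

0.5934


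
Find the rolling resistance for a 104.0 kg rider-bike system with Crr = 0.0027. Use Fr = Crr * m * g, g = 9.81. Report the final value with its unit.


m * g = 104.0 * 9.81 = 1020.24 N
Fr = 0.0027 * 1020.24 = 2.755 N

2.755 N


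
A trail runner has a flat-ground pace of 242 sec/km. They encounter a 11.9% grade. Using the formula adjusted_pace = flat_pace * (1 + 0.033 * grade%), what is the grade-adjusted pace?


Grade factor = 1 + 0.033 * 11.9 = 1.3927
Adjusted = 242 * 1.3927 = 337.03 sec/km

337.03 s/km


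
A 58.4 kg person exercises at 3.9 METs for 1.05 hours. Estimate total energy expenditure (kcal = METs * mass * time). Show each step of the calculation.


Energy = METs * mass(kg) * time(h)
= 3.9 * 58.4 * 1.05
= 239.15 kcal

239.15 kcal


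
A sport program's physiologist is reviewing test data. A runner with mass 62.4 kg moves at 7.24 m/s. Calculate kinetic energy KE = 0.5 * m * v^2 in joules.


v^2 = 7.24^2 = 52.4176
KE = 0.5 * 62.4 * 52.4176
= 1635.43 J

1635.43 J


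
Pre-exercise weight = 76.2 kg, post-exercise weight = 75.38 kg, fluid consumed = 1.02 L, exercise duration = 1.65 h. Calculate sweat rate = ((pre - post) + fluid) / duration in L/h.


Weight loss = 76.2 - 75.38 = 0.82 kg (approx L)
Total sweat = 0.82 + 1.02 = 1.84 L
Sweat rate = 1.84 / 1.65 = 1.115 L/h

1.115 L/h


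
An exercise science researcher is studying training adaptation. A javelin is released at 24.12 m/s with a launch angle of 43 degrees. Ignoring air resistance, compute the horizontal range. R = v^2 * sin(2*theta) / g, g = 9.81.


Launch speed squared = 581.7744
sin(2 * 43 deg) = 0.997564
Range = 581.7744 * 0.997564 / 9.81
= 59.16 m

59.16 m


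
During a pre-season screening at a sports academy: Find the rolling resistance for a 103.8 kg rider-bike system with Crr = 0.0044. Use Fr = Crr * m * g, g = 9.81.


m * g = 103.8 * 9.81 = 1018.278 N
Fr = 0.0044 * 1018.278 = 4.48 N

4.48 N


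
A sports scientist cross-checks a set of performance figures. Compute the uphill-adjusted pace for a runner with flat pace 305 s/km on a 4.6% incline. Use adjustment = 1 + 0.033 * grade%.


Adjustment factor = 1 + 0.033 * 4.6 = 1.1518
Grade-adjusted pace = 305 * 1.1518 = 351.3 s/km

351.3 s/km


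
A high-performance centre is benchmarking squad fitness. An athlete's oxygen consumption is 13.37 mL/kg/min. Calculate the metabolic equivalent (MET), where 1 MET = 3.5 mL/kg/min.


MET = VO2 / 3.5
= 13.37 / 3.5
= 3.82 METs

3.82 METs


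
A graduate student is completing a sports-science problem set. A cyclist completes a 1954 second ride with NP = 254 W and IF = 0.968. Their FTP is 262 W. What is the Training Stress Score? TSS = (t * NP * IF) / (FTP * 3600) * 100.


t * NP * IF = 1954 * 254 * 0.968 = 480433.888
FTP * 3600 = 943200
TSS = (480433.888 / 943200) * 100 = 50.94

50.94 TSS


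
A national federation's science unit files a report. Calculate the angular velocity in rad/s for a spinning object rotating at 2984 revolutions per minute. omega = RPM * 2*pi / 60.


omega = RPM * 2*pi / 60
= 2984 * 6.28318531 / 60
= 312.484 rad/s

312.484 rad/s


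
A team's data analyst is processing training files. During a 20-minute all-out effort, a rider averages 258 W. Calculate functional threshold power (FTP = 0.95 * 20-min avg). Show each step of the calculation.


FTP = 0.95 * 258
= 245.1 W

245.1 W


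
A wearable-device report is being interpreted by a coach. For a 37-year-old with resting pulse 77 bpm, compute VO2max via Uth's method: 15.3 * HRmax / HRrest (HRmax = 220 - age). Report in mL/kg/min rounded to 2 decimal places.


Step 1: HRmax = 220 - 37 = 183 bpm
Step 2: Ratio = 183 / 77 = 2.3766
Step 3: VO2max = 15.3 * 2.3766 = 36.36 mL/kg/min

36.36 mL/kg/min


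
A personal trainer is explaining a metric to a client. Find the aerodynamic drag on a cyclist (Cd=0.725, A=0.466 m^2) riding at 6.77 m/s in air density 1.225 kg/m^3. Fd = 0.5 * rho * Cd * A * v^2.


Fd = 0.5 * 1.225 * 0.725 * 0.466 * 6.77^2
= 0.5 * 1.225 * 0.725 * 0.466 * 45.8329
= 9.484 N

9.484 N


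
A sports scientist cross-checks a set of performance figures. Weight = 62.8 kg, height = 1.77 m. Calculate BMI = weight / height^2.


height^2 = 1.77^2 = 3.1329
BMI = 62.8 / 3.1329 = 20.05 kg/m^2

20.05 kg/m^2


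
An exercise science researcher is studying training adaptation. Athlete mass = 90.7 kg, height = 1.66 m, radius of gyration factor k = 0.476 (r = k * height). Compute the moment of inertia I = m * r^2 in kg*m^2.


r = k * height = 0.476 * 1.66 = 0.79016 m
r^2 = 0.79016^2 = 0.624353
I = 90.7 * 0.624353 = 56.629 kg*m^2

56.629 kg*m^2


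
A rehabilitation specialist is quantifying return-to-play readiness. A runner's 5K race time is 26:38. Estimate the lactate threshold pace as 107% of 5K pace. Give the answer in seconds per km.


Total race time = 26*60 + 38 = 1598 seconds
5K pace = 1598 / 5 = 319.6 sec/km
LT pace = 319.6 * 1.07 = 341.97 sec/km

341.97 s/km


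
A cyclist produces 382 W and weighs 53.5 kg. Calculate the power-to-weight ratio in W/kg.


P/W = power / mass
= 382 / 53.5
= 7.14 W/kg

7.14 W/kg


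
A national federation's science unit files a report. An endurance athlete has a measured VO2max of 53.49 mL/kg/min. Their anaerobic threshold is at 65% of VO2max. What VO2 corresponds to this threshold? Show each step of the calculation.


Anaerobic threshold VO2 = VO2max * 65%
= 53.49 * 0.65
= 34.77 mL/kg/min

34.77 mL/kg/min


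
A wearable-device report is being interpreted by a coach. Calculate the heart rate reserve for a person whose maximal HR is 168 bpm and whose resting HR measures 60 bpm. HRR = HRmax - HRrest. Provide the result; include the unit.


HRmax = 168 bpm
HRrest = 60 bpm
HRR = 168 - 60 = 108 bpm

108 bpm


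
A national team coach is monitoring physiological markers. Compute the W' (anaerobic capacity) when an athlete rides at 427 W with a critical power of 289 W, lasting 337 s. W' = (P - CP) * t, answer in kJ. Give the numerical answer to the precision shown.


Above-CP power = 138 W
Duration = 337 s
W' = 138 * 337 = 46506 J
Convert: 46506 / 1000 = 46.506 kJ

46.506 kJ


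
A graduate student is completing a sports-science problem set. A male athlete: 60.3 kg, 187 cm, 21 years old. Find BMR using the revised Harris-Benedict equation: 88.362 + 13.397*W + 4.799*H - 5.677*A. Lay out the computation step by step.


Intercept = 88.362
Weight contribution = 13.397 * 60.3 = 807.8391
Height contribution = 4.799 * 187 = 897.413
Age contribution = 5.677 * 21 = 119.217
BMR = 88.362 + 807.8391 + 897.413 - 119.217
= 1674.4 kcal/day

1674.4 kcal/day


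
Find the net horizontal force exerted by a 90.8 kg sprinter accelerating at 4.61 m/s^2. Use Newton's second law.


Newton's second law: F = m * a
F = 90.8 * 4.61 = 418.59 N

418.59 N


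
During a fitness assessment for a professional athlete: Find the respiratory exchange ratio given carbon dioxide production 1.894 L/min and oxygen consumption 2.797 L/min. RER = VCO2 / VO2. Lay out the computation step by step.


VCO2 = 1.894 L/min
VO2 = 2.797 L/min
RER = 1.894 / 2.797 = 0.6772

0.6772


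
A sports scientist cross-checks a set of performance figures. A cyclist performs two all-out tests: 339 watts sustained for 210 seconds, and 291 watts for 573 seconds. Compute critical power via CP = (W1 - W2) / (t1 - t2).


W1 = P1 * t1 = 339 * 210 = 71190 J
W2 = P2 * t2 = 291 * 573 = 166743 J
CP = (71190 - 166743) / (210 - 573)
= 263.23 W

263.23 W


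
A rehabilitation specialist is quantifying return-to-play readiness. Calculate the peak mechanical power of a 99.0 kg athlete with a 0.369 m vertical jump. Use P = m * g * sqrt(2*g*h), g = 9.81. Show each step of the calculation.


First, sqrt(2gh) = sqrt(2 * 9.81 * 0.369)
= sqrt(7.23978) = 2.690684 m/s
Power = 99.0 * 9.81 * 2.690684 = 2613.17 W

2613.17 W


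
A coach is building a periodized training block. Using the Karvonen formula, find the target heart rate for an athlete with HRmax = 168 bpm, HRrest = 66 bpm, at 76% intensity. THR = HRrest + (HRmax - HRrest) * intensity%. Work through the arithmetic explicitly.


HRR = 168 - 66 = 102
THR = 66 + 102 * 0.76
= 66 + 77.52
= 143.52 bpm

143.52 bpm


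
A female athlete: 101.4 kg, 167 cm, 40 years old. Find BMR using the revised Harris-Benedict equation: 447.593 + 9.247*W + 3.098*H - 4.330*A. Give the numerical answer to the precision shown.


Intercept = 447.593
Weight contribution = 9.247 * 101.4 = 937.6458
Height contribution = 3.098 * 167 = 517.366
Age contribution = 4.33 * 40 = 173.2
BMR = 447.593 + 937.6458 + 517.366 - 173.2
= 1729.4 kcal/day

1729.4 kcal/day


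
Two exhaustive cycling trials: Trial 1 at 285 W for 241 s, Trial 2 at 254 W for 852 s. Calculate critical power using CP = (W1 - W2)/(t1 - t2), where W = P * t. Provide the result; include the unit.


W1 = 285 * 241 = 68685 J
W2 = 254 * 852 = 216408 J
CP = (68685 - 216408) / (241 - 852)
= -147723 / -611
= 241.77 W

241.77 W


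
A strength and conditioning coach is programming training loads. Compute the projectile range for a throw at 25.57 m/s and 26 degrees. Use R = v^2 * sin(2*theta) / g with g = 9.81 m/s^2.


Two times the angle = 52 degrees
sin(52) = 0.788011
R = 653.8249 * 0.788011 / 9.81 = 52.52 m

52.52 m


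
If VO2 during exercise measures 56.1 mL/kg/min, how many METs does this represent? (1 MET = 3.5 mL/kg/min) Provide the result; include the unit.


METs = VO2 / 3.5 = 56.1 / 3.5 = 16.03

16.03 METs


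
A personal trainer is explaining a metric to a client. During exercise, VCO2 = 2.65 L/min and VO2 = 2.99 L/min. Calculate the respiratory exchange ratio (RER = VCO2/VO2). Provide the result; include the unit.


RER = VCO2 / VO2
= 2.65 / 2.99
= 0.8863

0.8863


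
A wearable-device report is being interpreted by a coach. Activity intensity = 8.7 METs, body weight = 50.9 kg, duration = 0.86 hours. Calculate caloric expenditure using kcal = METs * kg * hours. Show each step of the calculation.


kcal = 8.7 * 50.9 * 0.86
= 442.83 * 0.86
= 380.83 kcal

380.83 kcal


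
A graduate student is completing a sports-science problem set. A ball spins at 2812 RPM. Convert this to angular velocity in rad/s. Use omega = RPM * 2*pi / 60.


omega = 2812 * 2 * pi / 60
= 2812 * 6.28318531 / 60
= 17668.317 / 60
= 294.472 rad/s

294.472 rad/s


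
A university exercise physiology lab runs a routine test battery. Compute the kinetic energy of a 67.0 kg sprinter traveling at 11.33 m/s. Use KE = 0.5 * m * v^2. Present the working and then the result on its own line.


Velocity squared = 128.3689
KE = 0.5 * 67.0 * 128.3689 = 4300.36 J

4300.36 J


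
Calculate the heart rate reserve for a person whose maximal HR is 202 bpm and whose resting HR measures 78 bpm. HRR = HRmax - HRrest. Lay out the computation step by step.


HRmax = 202 bpm
HRrest = 78 bpm
HRR = 202 - 78 = 124 bpm

124 bpm


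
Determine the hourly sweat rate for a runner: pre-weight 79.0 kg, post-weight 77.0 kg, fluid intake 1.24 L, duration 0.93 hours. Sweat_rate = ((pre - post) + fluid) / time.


Mass lost = 79.0 - 77.0 = 2.0 kg
Add fluid consumed: 2.0 + 1.24 = 3.24 L total sweat
Sweat rate = 3.24 / 0.93 = 3.484 L/h

3.484 L/h


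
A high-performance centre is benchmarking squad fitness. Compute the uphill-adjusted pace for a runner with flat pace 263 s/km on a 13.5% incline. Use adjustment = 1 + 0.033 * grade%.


Adjustment factor = 1 + 0.033 * 13.5 = 1.4455
Grade-adjusted pace = 263 * 1.4455 = 380.17 s/km

380.17 s/km


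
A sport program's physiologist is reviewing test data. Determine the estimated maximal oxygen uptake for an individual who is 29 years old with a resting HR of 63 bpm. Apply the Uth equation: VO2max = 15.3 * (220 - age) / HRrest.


HRmax = 220 - 29 = 191
VO2max = 15.3 * (191 / 63)
= 15.3 * 3.0317
= 46.39 mL/kg/min

46.39 mL/kg/min


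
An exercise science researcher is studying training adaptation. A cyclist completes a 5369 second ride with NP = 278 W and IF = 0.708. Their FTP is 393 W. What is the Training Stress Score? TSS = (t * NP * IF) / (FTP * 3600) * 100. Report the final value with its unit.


t * NP * IF = 5369 * 278 * 0.708 = 1056748.056
FTP * 3600 = 1414800
TSS = (1056748.056 / 1414800) * 100 = 74.69

74.69 TSS


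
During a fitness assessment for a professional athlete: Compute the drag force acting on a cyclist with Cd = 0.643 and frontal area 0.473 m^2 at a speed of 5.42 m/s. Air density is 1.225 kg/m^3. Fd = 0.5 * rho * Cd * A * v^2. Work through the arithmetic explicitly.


Step 1: v^2 = 29.3764
Step 2: Fd = 0.5 * 1.225 * 0.643 * 0.473 * 29.3764
= 5.472 N

5.472 N


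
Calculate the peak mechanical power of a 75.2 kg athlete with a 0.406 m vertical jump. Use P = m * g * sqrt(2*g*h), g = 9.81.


First, sqrt(2gh) = sqrt(2 * 9.81 * 0.406)
= sqrt(7.96572) = 2.822361 m/s
Power = 75.2 * 9.81 * 2.822361 = 2082.09 W

2082.09 W


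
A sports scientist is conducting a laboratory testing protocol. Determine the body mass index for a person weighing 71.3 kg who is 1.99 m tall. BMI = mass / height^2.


BMI = mass / height^2
= 71.3 / 1.99^2
= 71.3 / 3.9601
= 18.0 kg/m^2

18.0 kg/m^2


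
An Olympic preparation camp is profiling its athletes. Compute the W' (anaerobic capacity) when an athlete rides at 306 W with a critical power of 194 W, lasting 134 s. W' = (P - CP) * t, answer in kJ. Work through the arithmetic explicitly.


Above-CP power = 112 W
Duration = 134 s
W' = 112 * 134 = 15008 J
Convert: 15008 / 1000 = 15.008 kJ

15.008 kJ


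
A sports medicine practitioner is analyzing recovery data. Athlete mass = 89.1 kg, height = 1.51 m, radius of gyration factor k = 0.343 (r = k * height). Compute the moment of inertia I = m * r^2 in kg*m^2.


r = k * height = 0.343 * 1.51 = 0.51793 m
r^2 = 0.51793^2 = 0.268251
I = 89.1 * 0.268251 = 23.901 kg*m^2

23.901 kg*m^2


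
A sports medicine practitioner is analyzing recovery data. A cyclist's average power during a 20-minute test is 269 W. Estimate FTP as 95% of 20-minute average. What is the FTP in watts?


FTP = 20-min power * 0.95
= 269 * 0.95
= 255.55 W

255.55 W


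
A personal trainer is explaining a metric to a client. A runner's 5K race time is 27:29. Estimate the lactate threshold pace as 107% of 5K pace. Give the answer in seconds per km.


Total race time = 27*60 + 29 = 1649 seconds
5K pace = 1649 / 5 = 329.8 sec/km
LT pace = 329.8 * 1.07 = 352.89 sec/km

352.89 s/km


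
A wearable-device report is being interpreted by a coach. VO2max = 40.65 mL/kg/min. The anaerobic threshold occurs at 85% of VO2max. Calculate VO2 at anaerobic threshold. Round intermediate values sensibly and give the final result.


AT fraction = 85 / 100 = 0.85
AT VO2 = 40.65 * 0.85
= 34.55 mL/kg/min

34.55 mL/kg/min


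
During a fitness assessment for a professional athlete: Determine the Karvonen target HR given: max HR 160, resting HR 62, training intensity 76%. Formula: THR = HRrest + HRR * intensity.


HRR = HRmax - HRrest = 160 - 62 = 98
THR = 62 + 98 * 0.76
= 136.48 bpm

136.48 bpm


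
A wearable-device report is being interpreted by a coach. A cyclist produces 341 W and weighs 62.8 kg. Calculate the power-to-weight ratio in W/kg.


P/W = power / mass
= 341 / 62.8
= 5.43 W/kg

5.43 W/kg


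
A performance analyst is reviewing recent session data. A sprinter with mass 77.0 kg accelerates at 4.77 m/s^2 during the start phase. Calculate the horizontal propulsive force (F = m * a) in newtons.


F = m * a
= 77.0 * 4.77
= 367.29 N

367.29 N


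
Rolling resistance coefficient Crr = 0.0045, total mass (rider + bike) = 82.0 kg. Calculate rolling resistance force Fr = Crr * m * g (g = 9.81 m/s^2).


Fr = Crr * m * g
= 0.0045 * 82.0 * 9.81
= 3.62 N

3.62 N


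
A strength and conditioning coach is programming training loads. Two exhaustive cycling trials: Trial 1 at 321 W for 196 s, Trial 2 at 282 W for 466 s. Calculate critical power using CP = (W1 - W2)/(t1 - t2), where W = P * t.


W1 = 321 * 196 = 62916 J
W2 = 282 * 466 = 131412 J
CP = (62916 - 131412) / (196 - 466)
= -68496 / -270
= 253.69 W

253.69 W


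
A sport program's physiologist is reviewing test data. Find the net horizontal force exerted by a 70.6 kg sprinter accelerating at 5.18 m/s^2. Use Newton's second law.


Newton's second law: F = m * a
F = 70.6 * 5.18 = 365.71 N

365.71 N


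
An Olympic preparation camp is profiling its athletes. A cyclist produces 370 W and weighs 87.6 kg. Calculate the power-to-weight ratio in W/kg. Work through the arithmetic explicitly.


P/W = power / mass
= 370 / 87.6
= 4.224 W/kg

4.224 W/kg


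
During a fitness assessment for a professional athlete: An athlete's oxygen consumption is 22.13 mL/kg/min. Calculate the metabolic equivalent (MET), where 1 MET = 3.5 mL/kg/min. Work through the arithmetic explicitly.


MET = VO2 / 3.5
= 22.13 / 3.5
= 6.32 METs

6.32 METs


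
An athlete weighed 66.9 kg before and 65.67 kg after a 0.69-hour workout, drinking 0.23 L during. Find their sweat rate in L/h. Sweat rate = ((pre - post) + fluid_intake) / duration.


Body mass change = 1.23 kg
Total sweat loss = 1.23 + 0.23 = 1.46 L
Rate = 1.46 / 0.69 = 2.116 L/h

2.116 L/h


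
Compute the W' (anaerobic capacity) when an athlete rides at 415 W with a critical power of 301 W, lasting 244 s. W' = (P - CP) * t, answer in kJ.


Above-CP power = 114 W
Duration = 244 s
W' = 114 * 244 = 27816 J
Convert: 27816 / 1000 = 27.816 kJ

27.816 kJ


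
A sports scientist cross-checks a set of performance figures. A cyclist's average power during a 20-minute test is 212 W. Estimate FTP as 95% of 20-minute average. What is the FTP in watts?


FTP = 20-min power * 0.95
= 212 * 0.95
= 201.4 W

201.4 W


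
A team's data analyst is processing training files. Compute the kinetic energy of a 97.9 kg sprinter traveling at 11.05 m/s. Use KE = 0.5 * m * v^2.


Velocity squared = 122.1025
KE = 0.5 * 97.9 * 122.1025 = 5976.92 J

5976.92 J


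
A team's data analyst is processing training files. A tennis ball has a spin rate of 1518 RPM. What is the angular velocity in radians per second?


Convert RPM to rad/s: multiply by 2*pi and divide by 60
omega = 1518 * 2 * pi / 60
= 158.965 rad/s

158.965 rad/s


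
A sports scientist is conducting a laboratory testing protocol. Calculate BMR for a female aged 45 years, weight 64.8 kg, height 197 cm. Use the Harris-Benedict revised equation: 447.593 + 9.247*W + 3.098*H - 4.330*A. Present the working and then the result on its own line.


Substituting values:
W term = 9.247 * 64.8 = 599.2056
H term = 3.098 * 197 = 610.306
A term = 4.330 * 45 = 194.85
BMR = 1462.25 kcal/day

1462.25 kcal/day


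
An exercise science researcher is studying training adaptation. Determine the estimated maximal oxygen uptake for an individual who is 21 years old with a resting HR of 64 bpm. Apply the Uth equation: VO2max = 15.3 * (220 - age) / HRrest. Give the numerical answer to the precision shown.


HRmax = 220 - 21 = 199
VO2max = 15.3 * (199 / 64)
= 15.3 * 3.1094
= 47.57 mL/kg/min

47.57 mL/kg/min


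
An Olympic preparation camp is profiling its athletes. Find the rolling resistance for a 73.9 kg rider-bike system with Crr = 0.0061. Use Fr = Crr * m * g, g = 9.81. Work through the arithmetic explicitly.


m * g = 73.9 * 9.81 = 724.959 N
Fr = 0.0061 * 724.959 = 4.422 N

4.422 N


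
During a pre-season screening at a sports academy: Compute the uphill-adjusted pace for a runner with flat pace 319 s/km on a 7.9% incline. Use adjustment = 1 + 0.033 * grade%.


Adjustment factor = 1 + 0.033 * 7.9 = 1.2607
Grade-adjusted pace = 319 * 1.2607 = 402.16 s/km

402.16 s/km


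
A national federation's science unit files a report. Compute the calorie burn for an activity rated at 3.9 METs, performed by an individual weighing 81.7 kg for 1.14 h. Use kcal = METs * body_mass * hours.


Product of METs and mass = 3.9 * 81.7 = 318.63
Total kcal = 318.63 * 1.14 = 363.24 kcal

363.24 kcal


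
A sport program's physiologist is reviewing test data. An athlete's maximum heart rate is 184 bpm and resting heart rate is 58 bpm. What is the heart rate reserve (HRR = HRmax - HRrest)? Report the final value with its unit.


HRR = HRmax - HRrest
= 184 - 58
= 126 bpm

126 bpm


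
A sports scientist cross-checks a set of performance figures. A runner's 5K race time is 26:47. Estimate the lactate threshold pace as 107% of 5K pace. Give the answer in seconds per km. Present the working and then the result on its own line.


Total race time = 26*60 + 47 = 1607 seconds
5K pace = 1607 / 5 = 321.4 sec/km
LT pace = 321.4 * 1.07 = 343.9 sec/km

343.9 s/km


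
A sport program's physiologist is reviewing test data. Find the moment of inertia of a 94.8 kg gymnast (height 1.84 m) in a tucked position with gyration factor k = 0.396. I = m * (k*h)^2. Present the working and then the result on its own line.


Radius of gyration = 0.396 * 1.84 = 0.72864 m
I = 94.8 * 0.72864^2
= 94.8 * 0.530916
= 50.331 kg*m^2

50.331 kg*m^2


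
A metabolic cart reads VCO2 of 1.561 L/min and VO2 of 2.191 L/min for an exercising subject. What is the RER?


RER = VCO2 / VO2 = 1.561 / 2.191 = 0.7125

0.7125


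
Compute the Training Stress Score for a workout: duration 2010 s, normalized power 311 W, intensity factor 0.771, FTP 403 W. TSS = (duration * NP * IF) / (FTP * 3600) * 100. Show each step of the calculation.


Product = 2010 * 311 * 0.771 = 481959.81
Base = 403 * 3600 = 1450800
TSS = 481959.81 / 1450800 * 100 = 33.22

33.22 TSS


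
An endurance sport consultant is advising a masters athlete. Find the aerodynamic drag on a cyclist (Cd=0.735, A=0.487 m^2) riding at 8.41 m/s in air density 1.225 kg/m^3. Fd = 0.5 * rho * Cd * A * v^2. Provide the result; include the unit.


Fd = 0.5 * 1.225 * 0.735 * 0.487 * 8.41^2
= 0.5 * 1.225 * 0.735 * 0.487 * 70.7281
= 15.507 N

15.507 N
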